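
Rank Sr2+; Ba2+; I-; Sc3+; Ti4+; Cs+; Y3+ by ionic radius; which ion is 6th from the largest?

First list Z and electron count for each: Ti4+ has 18 e⁻ (Z=22), Sc3+ has 18 e⁻ (Z=21), Y3+ has 36 e⁻ (Z=39), Sr2+ has 36 e⁻ (Z=38), Ba2+ has 54 e⁻ (Z=56), Cs+ has 54 e⁻ (Z=55), I- has 54 e⁻ (Z=53). Ti4+ < Sc3+ (both 18 e⁻, Z=22>21); Sc3+ < Y3+ (same group, period 4 vs 5); Y3+ < Sr2+ (isoelectronic, higher Z=39 is smaller); Sr2+ < Ba2+ (same group, 1 shell fewer); Ba2+ < Cs+ (both 54 e⁻, Z=56>55); Cs+ < I- (isoelectronic, higher Z=55 is smaller).
So the order is Ti4+ < Sc3+ < Y3+ < Sr2+ < Ba2+ < Cs+ < I-; the 6th-largest ion is Sc3+.

Sc3+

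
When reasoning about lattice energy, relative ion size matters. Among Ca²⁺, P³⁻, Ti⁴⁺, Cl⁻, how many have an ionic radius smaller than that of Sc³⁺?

Isoelectronic series (18 e⁻ each). Size is set by nuclear charge: more protons means a smaller ion. Ti⁴⁺ (Z=22), Sc³⁺ (Z=21), Ca²⁺ (Z=20), Cl⁻ (Z=17), P³⁻ (Z=15).
Placing each against Sc³⁺: smaller — Ti⁴⁺; larger — Ca²⁺, Cl⁻, P³⁻. Count: 1.

1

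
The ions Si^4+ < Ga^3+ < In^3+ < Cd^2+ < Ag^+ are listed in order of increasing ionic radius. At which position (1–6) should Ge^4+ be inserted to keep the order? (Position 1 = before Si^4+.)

2

First list Z and electron count for each: Si^4+ (Z=14, 10 e⁻), Ge^4+ (Z=32, 28 e⁻), Ga^3+ (Z=31, 28 e⁻), In^3+ (Z=49, 46 e⁻), Cd^2+ (Z=48, 46 e⁻), Ag^+ (Z=47, 46 e⁻). Si^4+ < Ge^4+ (same group, period 3 vs 4); Ge^4+ < Ga^3+ (both 28 e⁻, Z=32>31); Ga^3+ < In^3+ (same group, period 4 vs 5); In^3+ < Cd^2+ (both 46 e⁻, Z=49>48); Cd^2+ < Ag^+ (both 46 e⁻, Z=48>47).
The complete sequence is Si^4+ < Ge^4+ < Ga^3+ < In^3+ < Cd^2+ < Ag^+. Ge^4+ sits at position 2.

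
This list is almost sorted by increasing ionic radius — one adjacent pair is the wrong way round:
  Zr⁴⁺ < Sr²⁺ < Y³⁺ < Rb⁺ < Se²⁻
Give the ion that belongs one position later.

Sr²⁺

The pair Sr²⁺, Y³⁺ is the wrong way round — both have 36 electrons but Z(Y)=39 > Z(Sr)=38, so Y³⁺ should be the smaller of the two. All other adjacent pairs agree with periodic trends, so Sr²⁺ is the misplaced ion.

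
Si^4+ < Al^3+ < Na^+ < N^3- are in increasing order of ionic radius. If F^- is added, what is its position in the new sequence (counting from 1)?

4

All of these have 10 electrons (isoelectronic). With the same electron cloud, the ion with the most protons pulls it in tightest. Nuclear charges: Si^4+ (Z=14), Al^3+ (Z=13), Na^+ (Z=11), F^- (Z=9), N^3- (Z=7). Highest Z is smallest.
Putting F^- in gives Si^4+ < Al^3+ < Na^+ < F^- < N^3-; it lands at slot 4.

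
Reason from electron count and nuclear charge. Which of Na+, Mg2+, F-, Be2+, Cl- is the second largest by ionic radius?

F-

Electron counts and nuclear charges: Be2+ has 2 e⁻ (Z=4), Mg2+ has 10 e⁻ (Z=12), Na+ has 10 e⁻ (Z=11), F- has 10 e⁻ (Z=9), Cl- has 18 e⁻ (Z=17). Be2+ < Mg2+ (same group, period 2 vs 3); Mg2+ < Na+ (isoelectronic, higher Z=12 is smaller); Na+ < F- (isoelectronic, higher Z=11 is smaller); F- < Cl- (same group, 1 shell fewer).
Ordering: Be2+ < Mg2+ < Na+ < F- < Cl-. The second largest is F-.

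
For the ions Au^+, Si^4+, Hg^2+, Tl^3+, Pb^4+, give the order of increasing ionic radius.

Si^4+ < Pb^4+ < Tl^3+ < Hg^2+ < Au^+

Electron counts and nuclear charges: Si^4+ has 10 e⁻ (Z=14), Pb^4+ has 78 e⁻ (Z=82), Tl^3+ has 78 e⁻ (Z=81), Hg^2+ has 78 e⁻ (Z=80), Au^+ has 78 e⁻ (Z=79). Si^4+ < Pb^4+ (same group, period 3 vs 6); Pb^4+ < Tl^3+ (isoelectronic, higher Z=82 is smaller); Tl^3+ < Hg^2+ (both 78 e⁻, Z=81>80); Hg^2+ < Au^+ (isoelectronic, higher Z=80 is smaller).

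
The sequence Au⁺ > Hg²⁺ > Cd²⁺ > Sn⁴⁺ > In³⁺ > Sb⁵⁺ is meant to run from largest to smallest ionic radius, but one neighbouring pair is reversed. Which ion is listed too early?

Sn⁴⁺

The pair Sn⁴⁺, In³⁺ is the wrong way round — both have 46 electrons but Z(Sn)=50 > Z(In)=49, so Sn⁴⁺ should be the smaller of the two. All other adjacent pairs agree with periodic trends, so Sn⁴⁺ is the misplaced ion.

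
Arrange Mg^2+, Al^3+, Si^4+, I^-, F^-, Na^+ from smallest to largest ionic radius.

Si^4+ (Z=14, 10 e⁻), Al^3+ (Z=13, 10 e⁻), Mg^2+ (Z=12, 10 e⁻), Na^+ (Z=11, 10 e⁻), F^- (Z=9, 10 e⁻), I^- (Z=53, 54 e⁻). Si^4+ < Al^3+ (both 10 e⁻, Z=14>13); Al^3+ < Mg^2+ (isoelectronic, higher Z=13 is smaller); Mg^2+ < Na^+ (both 10 e⁻, Z=12>11); Na^+ < F^- (isoelectronic, higher Z=11 is smaller); F^- < I^- (same group, 3 shells fewer).

Si^4+ < Al^3+ < Mg^2+ < Na^+ < F^- < I^-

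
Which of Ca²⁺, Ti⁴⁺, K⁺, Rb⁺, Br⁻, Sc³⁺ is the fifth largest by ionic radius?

Work out protons and electrons: Ti⁴⁺: 18 e⁻, Z=22, Sc³⁺: 18 e⁻, Z=21, Ca²⁺: 18 e⁻, Z=20, K⁺: 18 e⁻, Z=19, Rb⁺: 36 e⁻, Z=37, Br⁻: 36 e⁻, Z=35. Ti⁴⁺ < Sc³⁺ (isoelectronic, higher Z=22 is smaller); Sc³⁺ < Ca²⁺ (both 18 e⁻, Z=21>20); Ca²⁺ < K⁺ (both 18 e⁻, Z=20>19); K⁺ < Rb⁺ (same group, period 4 vs 5); Rb⁺ < Br⁻ (isoelectronic, higher Z=37 is smaller).
So the order is Ti⁴⁺ < Sc³⁺ < Ca²⁺ < K⁺ < Rb⁺ < Br⁻; the 5th-largest ion is Sc³⁺.

Sc³⁺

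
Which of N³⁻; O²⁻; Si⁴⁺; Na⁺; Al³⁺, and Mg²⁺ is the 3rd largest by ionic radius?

These species are isoelectronic with 10 electrons. The only difference is the number of protons: Si⁴⁺ (Z=14), Al³⁺ (Z=13), Mg²⁺ (Z=12), Na⁺ (Z=11), O²⁻ (Z=8), N³⁻ (Z=7). The strongest nuclear pull (Si⁴⁺) gives the smallest ion.
So the order is Si⁴⁺ < Al³⁺ < Mg²⁺ < Na⁺ < O²⁻ < N³⁻; the 3rd-largest ion is Na⁺.

Na⁺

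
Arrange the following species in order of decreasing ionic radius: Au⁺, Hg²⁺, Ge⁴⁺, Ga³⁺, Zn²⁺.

Ge⁴⁺ (Z=32, 28 e⁻), Ga³⁺ (Z=31, 28 e⁻), Zn²⁺ (Z=30, 28 e⁻), Hg²⁺ (Z=80, 78 e⁻), Au⁺ (Z=79, 78 e⁻). Ge⁴⁺ < Ga³⁺ (isoelectronic, higher Z=32 is smaller); Ga³⁺ < Zn²⁺ (both 28 e⁻, Z=31>30); Zn²⁺ < Hg²⁺ (same group, period 4 vs 6); Hg²⁺ < Au⁺ (both 78 e⁻, Z=80>79).

Au⁺ > Hg²⁺ > Zn²⁺ > Ga³⁺ > Ge⁴⁺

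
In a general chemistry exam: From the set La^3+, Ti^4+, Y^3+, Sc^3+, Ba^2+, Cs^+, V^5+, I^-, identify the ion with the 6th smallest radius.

Ba^2+

Electron counts and nuclear charges: V^5+: 18 e⁻, Z=23, Ti^4+: 18 e⁻, Z=22, Sc^3+: 18 e⁻, Z=21, Y^3+: 36 e⁻, Z=39, La^3+: 54 e⁻, Z=57, Ba^2+: 54 e⁻, Z=56, Cs^+: 54 e⁻, Z=55, I^-: 54 e⁻, Z=53. V^5+ < Ti^4+ (isoelectronic, higher Z=23 is smaller); Ti^4+ < Sc^3+ (both 18 e⁻, Z=22>21); Sc^3+ < Y^3+ (same group, period 4 vs 5); Y^3+ < La^3+ (same group, 1 shell fewer); La^3+ < Ba^2+ (isoelectronic, higher Z=57 is smaller); Ba^2+ < Cs^+ (isoelectronic, higher Z=56 is smaller); Cs^+ < I^- (both 54 e⁻, Z=55>53).
Ordering: V^5+ < Ti^4+ < Sc^3+ < Y^3+ < La^3+ < Ba^2+ < Cs^+ < I^-. The 6th smallest is Ba^2+.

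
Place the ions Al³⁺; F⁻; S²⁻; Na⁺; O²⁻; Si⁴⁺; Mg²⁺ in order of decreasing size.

Tabulating Z and e⁻: Si⁴⁺ has 10 e⁻ (Z=14), Al³⁺ has 10 e⁻ (Z=13), Mg²⁺ has 10 e⁻ (Z=12), Na⁺ has 10 e⁻ (Z=11), F⁻ has 10 e⁻ (Z=9), O²⁻ has 10 e⁻ (Z=8), S²⁻ has 18 e⁻ (Z=16). Si⁴⁺ < Al³⁺ (isoelectronic, higher Z=14 is smaller); Al³⁺ < Mg²⁺ (both 10 e⁻, Z=13>12); Mg²⁺ < Na⁺ (isoelectronic, higher Z=12 is smaller); Na⁺ < F⁻ (both 10 e⁻, Z=11>9); F⁻ < O²⁻ (both 10 e⁻, Z=9>8); O²⁻ < S²⁻ (same group, period 2 vs 3).

S²⁻ > O²⁻ > F⁻ > Na⁺ > Mg²⁺ > Al³⁺ > Si⁴⁺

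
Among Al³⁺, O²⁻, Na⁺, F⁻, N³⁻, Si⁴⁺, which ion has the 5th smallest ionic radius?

Each ion has 10 electrons. The ranking follows nuclear charge in reverse — greater Z gives a smaller radius. Si⁴⁺ (Z=14), Al³⁺ (Z=13), Na⁺ (Z=11), F⁻ (Z=9), O²⁻ (Z=8), N³⁻ (Z=7).
That gives Si⁴⁺ < Al³⁺ < Na⁺ < F⁻ < O²⁻ < N³⁻. From the smallest end, number 5 is O²⁻.

O²⁻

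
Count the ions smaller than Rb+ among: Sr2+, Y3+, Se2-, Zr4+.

3

Isoelectronic series (36 e⁻ each). Size is set by nuclear charge: more protons means a smaller ion. Zr4+ (Z=40), Y3+ (Z=39), Sr2+ (Z=38), Rb+ (Z=37), Se2- (Z=34).
Overall: Zr4+ < Y3+ < Sr2+ < Rb+ < Se2-. Rb+ has 3 below it and 1 above. So 3 are smaller.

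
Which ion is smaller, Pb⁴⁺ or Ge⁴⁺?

Same group, same charge. Going down the group adds an extra shell of electrons, so the ion gets larger: Ge⁴⁺ is highest in the group and smallest.

Ge⁴⁺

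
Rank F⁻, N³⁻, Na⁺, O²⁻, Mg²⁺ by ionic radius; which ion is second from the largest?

O²⁻

Isoelectronic series (10 e⁻ each). Size is set by nuclear charge: more protons means a smaller ion. Mg²⁺ (Z=12), Na⁺ (Z=11), F⁻ (Z=9), O²⁻ (Z=8), N³⁻ (Z=7).
Full ascending order: Mg²⁺ < Na⁺ < F⁻ < O²⁻ < N³⁻. Counting from the largest, position 2 is O²⁻.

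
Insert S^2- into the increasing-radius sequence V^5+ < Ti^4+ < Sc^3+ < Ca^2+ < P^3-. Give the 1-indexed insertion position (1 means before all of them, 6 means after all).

5

All of these have 18 electrons (isoelectronic). With the same electron cloud, the ion with the most protons pulls it in tightest. Nuclear charges: V^5+ (Z=23), Ti^4+ (Z=22), Sc^3+ (Z=21), Ca^2+ (Z=20), S^2- (Z=16), P^3- (Z=15). Highest Z is smallest.
With S^2- included the full order is V^5+ < Ti^4+ < Sc^3+ < Ca^2+ < S^2- < P^3-, so it takes position 5.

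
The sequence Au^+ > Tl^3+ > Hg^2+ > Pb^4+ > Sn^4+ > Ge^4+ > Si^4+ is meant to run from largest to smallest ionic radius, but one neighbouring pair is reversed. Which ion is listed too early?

Compare adjacent ions: both have 78 electrons but Z(Tl)=81 > Z(Hg)=80, so Tl^3+ should be the smaller of the two — yet in this decreasing list Tl^3+ sits before Hg^2+. Nothing else is reversed, so Tl^3+ should move one place to the right.

Tl^3+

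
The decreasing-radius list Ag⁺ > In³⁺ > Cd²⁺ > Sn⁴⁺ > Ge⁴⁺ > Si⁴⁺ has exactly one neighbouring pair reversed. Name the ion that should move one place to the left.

Cd²⁺

Scanning neighbour by neighbour, only In³⁺/Cd²⁺ violates a trend: In³⁺ and Cd²⁺ share 46 electrons; the higher nuclear charge on In (Z=49) contracts it more, so In³⁺ < Cd²⁺. That makes Cd²⁺ the one sitting a position late relative to where it belongs.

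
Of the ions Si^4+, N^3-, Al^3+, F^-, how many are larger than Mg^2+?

2

Isoelectronic series (10 e⁻ each). Size is set by nuclear charge: more protons means a smaller ion. Si^4+ (Z=14), Al^3+ (Z=13), Mg^2+ (Z=12), F^- (Z=9), N^3- (Z=7).
Placing each against Mg^2+: smaller — Si^4+, Al^3+; larger — F^-, N^3-. That's 2.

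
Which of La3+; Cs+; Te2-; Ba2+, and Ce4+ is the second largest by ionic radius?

Each ion has 54 electrons. The ranking follows nuclear charge in reverse — greater Z gives a smaller radius. Ce4+ (Z=58), La3+ (Z=57), Ba2+ (Z=56), Cs+ (Z=55), Te2- (Z=52).
That gives Ce4+ < La3+ < Ba2+ < Cs+ < Te2-. From the largest end, number 2 is Cs+.

Cs+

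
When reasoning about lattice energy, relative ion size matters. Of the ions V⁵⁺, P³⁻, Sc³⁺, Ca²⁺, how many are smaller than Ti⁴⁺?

All of these have 18 electrons (isoelectronic). With the same electron cloud, the ion with the most protons pulls it in tightest. Nuclear charges: V⁵⁺ (Z=23), Ti⁴⁺ (Z=22), Sc³⁺ (Z=21), Ca²⁺ (Z=20), P³⁻ (Z=15). Highest Z is smallest.
Placing each against Ti⁴⁺: smaller — V⁵⁺; larger — Sc³⁺, Ca²⁺, P³⁻. Count: 1.

1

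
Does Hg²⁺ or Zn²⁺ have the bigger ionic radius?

Hg²⁺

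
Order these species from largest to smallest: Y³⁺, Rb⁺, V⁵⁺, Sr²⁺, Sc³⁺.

First list Z and electron count for each: V⁵⁺ has 18 e⁻ (Z=23), Sc³⁺ has 18 e⁻ (Z=21), Y³⁺ has 36 e⁻ (Z=39), Sr²⁺ has 36 e⁻ (Z=38), Rb⁺ has 36 e⁻ (Z=37). V⁵⁺ < Sc³⁺ (isoelectronic, higher Z=23 is smaller); Sc³⁺ < Y³⁺ (same group, 1 shell fewer); Y³⁺ < Sr²⁺ (both 36 e⁻, Z=39>38); Sr²⁺ < Rb⁺ (both 36 e⁻, Z=38>37).

Rb⁺ > Sr²⁺ > Y³⁺ > Sc³⁺ > V⁵⁺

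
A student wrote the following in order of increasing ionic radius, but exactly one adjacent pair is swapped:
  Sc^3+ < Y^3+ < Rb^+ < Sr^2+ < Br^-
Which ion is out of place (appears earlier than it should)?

The pair Rb^+, Sr^2+ is the wrong way round — Sr^2+ and Rb^+ share 36 electrons; the higher nuclear charge on Sr (Z=38) contracts it more, so Sr^2+ < Rb^+. All other adjacent pairs agree with periodic trends, so Rb^+ is the misplaced ion.

Rb^+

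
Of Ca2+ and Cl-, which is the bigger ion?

All of these have 18 electrons (isoelectronic). With the same electron cloud, the ion with the most protons pulls it in tightest. Nuclear charges: Ca2+ (Z=20), Cl- (Z=17). Highest Z is smallest.

Cl-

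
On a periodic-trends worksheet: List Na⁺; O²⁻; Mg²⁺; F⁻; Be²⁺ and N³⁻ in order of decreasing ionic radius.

N³⁻ > O²⁻ > F⁻ > Na⁺ > Mg²⁺ > Be²⁺

First list Z and electron count for each: Be²⁺: 2 e⁻, Z=4, Mg²⁺: 10 e⁻, Z=12, Na⁺: 10 e⁻, Z=11, F⁻: 10 e⁻, Z=9, O²⁻: 10 e⁻, Z=8, N³⁻: 10 e⁻, Z=7. Be²⁺ < Mg²⁺ (same group, period 2 vs 3); Mg²⁺ < Na⁺ (isoelectronic, higher Z=12 is smaller); Na⁺ < F⁻ (isoelectronic, higher Z=11 is smaller); F⁻ < O²⁻ (both 10 e⁻, Z=9>8); O²⁻ < N³⁻ (isoelectronic, higher Z=8 is smaller).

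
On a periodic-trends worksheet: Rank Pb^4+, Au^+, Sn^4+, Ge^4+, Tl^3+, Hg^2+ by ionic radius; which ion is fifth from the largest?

Tabulating Z and e⁻: Ge^4+ has 28 e⁻ (Z=32), Sn^4+ has 46 e⁻ (Z=50), Pb^4+ has 78 e⁻ (Z=82), Tl^3+ has 78 e⁻ (Z=81), Hg^2+ has 78 e⁻ (Z=80), Au^+ has 78 e⁻ (Z=79). Ge^4+ < Sn^4+ (same group, period 4 vs 5); Sn^4+ < Pb^4+ (same group, 1 shell fewer); Pb^4+ < Tl^3+ (isoelectronic, higher Z=82 is smaller); Tl^3+ < Hg^2+ (both 78 e⁻, Z=81>80); Hg^2+ < Au^+ (both 78 e⁻, Z=80>79).
That gives Ge^4+ < Sn^4+ < Pb^4+ < Tl^3+ < Hg^2+ < Au^+. From the largest end, number 5 is Sn^4+.

Sn^4+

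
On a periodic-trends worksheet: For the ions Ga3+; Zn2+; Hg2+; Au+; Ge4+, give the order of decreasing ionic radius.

Au+ > Hg2+ > Zn2+ > Ga3+ > Ge4+

Electron counts and nuclear charges: Ge4+: 28 e⁻, Z=32, Ga3+: 28 e⁻, Z=31, Zn2+: 28 e⁻, Z=30, Hg2+: 78 e⁻, Z=80, Au+: 78 e⁻, Z=79. Ge4+ < Ga3+ (both 28 e⁻, Z=32>31); Ga3+ < Zn2+ (both 28 e⁻, Z=31>30); Zn2+ < Hg2+ (same group, period 4 vs 6); Hg2+ < Au+ (isoelectronic, higher Z=80 is smaller).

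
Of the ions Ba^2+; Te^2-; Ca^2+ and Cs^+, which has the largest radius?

Te^2-

Work out protons and electrons: Ca^2+ has 18 e⁻ (Z=20), Ba^2+ has 54 e⁻ (Z=56), Cs^+ has 54 e⁻ (Z=55), Te^2- has 54 e⁻ (Z=52). Ca^2+ < Ba^2+ (same group, period 4 vs 6); Ba^2+ < Cs^+ (isoelectronic, higher Z=56 is smaller); Cs^+ < Te^2- (isoelectronic, higher Z=55 is smaller).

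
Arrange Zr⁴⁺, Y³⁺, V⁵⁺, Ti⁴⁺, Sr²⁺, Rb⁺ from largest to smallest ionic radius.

Rb⁺ > Sr²⁺ > Y³⁺ > Zr⁴⁺ > Ti⁴⁺ > V⁵⁺

Work out protons and electrons: V⁵⁺: 18 e⁻, Z=23, Ti⁴⁺: 18 e⁻, Z=22, Zr⁴⁺: 36 e⁻, Z=40, Y³⁺: 36 e⁻, Z=39, Sr²⁺: 36 e⁻, Z=38, Rb⁺: 36 e⁻, Z=37. V⁵⁺ < Ti⁴⁺ (isoelectronic, higher Z=23 is smaller); Ti⁴⁺ < Zr⁴⁺ (same group, 1 shell fewer); Zr⁴⁺ < Y³⁺ (both 36 e⁻, Z=40>39); Y³⁺ < Sr²⁺ (both 36 e⁻, Z=39>38); Sr²⁺ < Rb⁺ (both 36 e⁻, Z=38>37).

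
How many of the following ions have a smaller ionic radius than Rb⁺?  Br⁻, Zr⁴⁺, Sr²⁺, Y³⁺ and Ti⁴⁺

Work out protons and electrons: Ti⁴⁺ has 18 e⁻ (Z=22), Zr⁴⁺ has 36 e⁻ (Z=40), Y³⁺ has 36 e⁻ (Z=39), Sr²⁺ has 36 e⁻ (Z=38), Rb⁺ has 36 e⁻ (Z=37), Br⁻ has 36 e⁻ (Z=35). Ti⁴⁺ < Zr⁴⁺ (same group, 1 shell fewer); Zr⁴⁺ < Y³⁺ (isoelectronic, higher Z=40 is smaller); Y³⁺ < Sr²⁺ (isoelectronic, higher Z=39 is smaller); Sr²⁺ < Rb⁺ (both 36 e⁻, Z=38>37); Rb⁺ < Br⁻ (both 36 e⁻, Z=37>35).
Overall: Ti⁴⁺ < Zr⁴⁺ < Y³⁺ < Sr²⁺ < Rb⁺ < Br⁻. Rb⁺ has 4 below it and 1 above. That's 4.

4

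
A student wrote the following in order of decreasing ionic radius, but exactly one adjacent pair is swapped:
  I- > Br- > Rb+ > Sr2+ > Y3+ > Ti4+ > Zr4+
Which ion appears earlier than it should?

The pair Ti4+, Zr4+ is the wrong way round — both in group 4 with the same charge; Ti4+ (period 4) has the smaller radius. All other adjacent pairs agree with periodic trends, so Ti4+ is the misplaced ion.

Ti4+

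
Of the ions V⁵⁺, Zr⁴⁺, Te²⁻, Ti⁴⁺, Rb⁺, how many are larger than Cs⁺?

1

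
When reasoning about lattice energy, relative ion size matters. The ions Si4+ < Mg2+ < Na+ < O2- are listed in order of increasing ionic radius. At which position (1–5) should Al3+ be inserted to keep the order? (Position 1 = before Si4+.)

Isoelectronic series (10 e⁻ each). Size is set by nuclear charge: more protons means a smaller ion. Si4+ (Z=14), Al3+ (Z=13), Mg2+ (Z=12), Na+ (Z=11), O2- (Z=8).
The complete sequence is Si4+ < Al3+ < Mg2+ < Na+ < O2-. Al3+ sits at position 2.

2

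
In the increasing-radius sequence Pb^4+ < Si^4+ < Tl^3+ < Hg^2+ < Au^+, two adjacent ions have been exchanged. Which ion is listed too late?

Si^4+

Check each adjacent pair. Pb^4+ and Si^4+ are reversed: same group and charge — period 3 sits above period 6, so Si^4+ is smaller. No other neighbouring pair contradicts the periodic trends, so Si^4+ is the ion listed too late.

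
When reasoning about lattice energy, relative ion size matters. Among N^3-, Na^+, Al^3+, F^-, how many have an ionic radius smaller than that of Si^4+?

0

These species are isoelectronic with 10 electrons. The only difference is the number of protons: Si^4+ (Z=14), Al^3+ (Z=13), Na^+ (Z=11), F^- (Z=9), N^3- (Z=7). The strongest nuclear pull (Si^4+) gives the smallest ion.
Ordering all of them (including Si^4+) by radius gives Si^4+ < Al^3+ < Na^+ < F^- < N^3-. So 0 are smaller.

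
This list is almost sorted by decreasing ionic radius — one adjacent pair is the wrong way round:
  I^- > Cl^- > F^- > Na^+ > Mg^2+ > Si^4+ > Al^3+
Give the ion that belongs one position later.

Check each adjacent pair. Si^4+ and Al^3+ are reversed: they are isoelectronic (10 e⁻) and Si has more protons than Al (14 vs 13), making Si^4+ smaller. No other neighbouring pair contradicts the periodic trends, so Si^4+ is the ion listed too early.

Si^4+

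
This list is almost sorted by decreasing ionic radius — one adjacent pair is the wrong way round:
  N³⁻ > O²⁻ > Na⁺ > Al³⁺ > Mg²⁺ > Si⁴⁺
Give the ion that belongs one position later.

The pair Al³⁺, Mg²⁺ is the wrong way round — both have 10 electrons but Z(Al)=13 > Z(Mg)=12, so Al³⁺ should be the smaller of the two. All other adjacent pairs agree with periodic trends, so Al³⁺ is the misplaced ion.

Al³⁺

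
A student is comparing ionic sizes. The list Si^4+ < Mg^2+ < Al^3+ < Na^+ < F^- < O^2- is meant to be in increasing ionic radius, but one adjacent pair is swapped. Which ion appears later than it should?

The pair Mg^2+, Al^3+ is the wrong way round — Al^3+ and Mg^2+ share 10 electrons; the higher nuclear charge on Al (Z=13) contracts it more, so Al^3+ < Mg^2+. All other adjacent pairs agree with periodic trends, so Al^3+ is the misplaced ion.

Al^3+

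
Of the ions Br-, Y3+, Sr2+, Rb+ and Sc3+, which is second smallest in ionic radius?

Y3+

Work out protons and electrons: Sc3+ (Z=21, 18 e⁻), Y3+ (Z=39, 36 e⁻), Sr2+ (Z=38, 36 e⁻), Rb+ (Z=37, 36 e⁻), Br- (Z=35, 36 e⁻). Sc3+ < Y3+ (same group, period 4 vs 5); Y3+ < Sr2+ (isoelectronic, higher Z=39 is smaller); Sr2+ < Rb+ (isoelectronic, higher Z=38 is smaller); Rb+ < Br- (isoelectronic, higher Z=37 is smaller).
Ordering: Sc3+ < Y3+ < Sr2+ < Rb+ < Br-. The second smallest is Y3+.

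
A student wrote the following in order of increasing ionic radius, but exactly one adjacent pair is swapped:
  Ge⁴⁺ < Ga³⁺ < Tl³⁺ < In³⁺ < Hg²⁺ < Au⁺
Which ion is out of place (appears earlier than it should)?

Scanning neighbour by neighbour, only Tl³⁺/In³⁺ violates a trend: same group and charge — period 5 sits above period 6, so In³⁺ is smaller. That makes Tl³⁺ the one sitting a position early relative to where it belongs.

Tl³⁺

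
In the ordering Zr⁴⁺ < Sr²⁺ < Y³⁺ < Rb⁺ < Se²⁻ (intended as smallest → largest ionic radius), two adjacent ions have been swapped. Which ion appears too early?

Compare adjacent ions: both have 36 electrons but Z(Y)=39 > Z(Sr)=38, so Y³⁺ should be the smaller of the two — yet in this increasing list Sr²⁺ sits before Y³⁺. Nothing else is reversed, so Sr²⁺ should move one place to the right.

Sr²⁺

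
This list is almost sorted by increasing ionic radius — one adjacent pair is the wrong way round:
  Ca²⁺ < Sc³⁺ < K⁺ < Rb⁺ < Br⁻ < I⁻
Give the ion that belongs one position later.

Ca²⁺

The pair Ca²⁺, Sc³⁺ is the wrong way round — Sc³⁺ and Ca²⁺ share 18 electrons; the higher nuclear charge on Sc (Z=21) contracts it more, so Sc³⁺ < Ca²⁺. All other adjacent pairs agree with periodic trends, so Ca²⁺ is the misplaced ion.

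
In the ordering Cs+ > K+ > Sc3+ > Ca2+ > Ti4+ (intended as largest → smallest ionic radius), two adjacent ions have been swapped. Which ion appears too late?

Ca2+

Check each adjacent pair. Sc3+ and Ca2+ are reversed: they are isoelectronic (18 e⁻) and Sc has more protons than Ca (21 vs 20), making Sc3+ smaller. No other neighbouring pair contradicts the periodic trends, so Ca2+ is the ion listed too late.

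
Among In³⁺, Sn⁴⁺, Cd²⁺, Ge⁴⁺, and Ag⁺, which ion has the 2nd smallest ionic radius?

Ge⁴⁺ (Z=32, 28 e⁻), Sn⁴⁺ (Z=50, 46 e⁻), In³⁺ (Z=49, 46 e⁻), Cd²⁺ (Z=48, 46 e⁻), Ag⁺ (Z=47, 46 e⁻). Ge⁴⁺ < Sn⁴⁺ (same group, 1 shell fewer); Sn⁴⁺ < In³⁺ (both 46 e⁻, Z=50>49); In³⁺ < Cd²⁺ (both 46 e⁻, Z=49>48); Cd²⁺ < Ag⁺ (isoelectronic, higher Z=48 is smaller).
Ordering: Ge⁴⁺ < Sn⁴⁺ < In³⁺ < Cd²⁺ < Ag⁺. The 2nd smallest is Sn⁴⁺.

Sn⁴⁺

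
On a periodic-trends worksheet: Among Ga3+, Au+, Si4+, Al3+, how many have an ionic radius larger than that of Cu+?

1

Si4+ has 10 e⁻ (Z=14), Al3+ has 10 e⁻ (Z=13), Ga3+ has 28 e⁻ (Z=31), Cu+ has 28 e⁻ (Z=29), Au+ has 78 e⁻ (Z=79). Si4+ < Al3+ (isoelectronic, higher Z=14 is smaller); Al3+ < Ga3+ (same group, 1 shell fewer); Ga3+ < Cu+ (isoelectronic, higher Z=31 is smaller); Cu+ < Au+ (same group, 2 shells fewer).
Placing each against Cu+: smaller — Si4+, Al3+, Ga3+; larger — Au+. Count: 1.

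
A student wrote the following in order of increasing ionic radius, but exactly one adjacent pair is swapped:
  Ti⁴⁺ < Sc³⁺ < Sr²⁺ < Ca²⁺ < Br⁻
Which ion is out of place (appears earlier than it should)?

Scanning neighbour by neighbour, only Sr²⁺/Ca²⁺ violates a trend: same group and charge — period 4 sits above period 5, so Ca²⁺ is smaller. That makes Sr²⁺ the one sitting a position early relative to where it belongs.

Sr²⁺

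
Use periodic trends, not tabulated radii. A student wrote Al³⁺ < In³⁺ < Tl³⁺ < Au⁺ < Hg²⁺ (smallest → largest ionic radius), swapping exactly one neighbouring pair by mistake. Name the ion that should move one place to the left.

The pair Au⁺, Hg²⁺ is the wrong way round — both have 78 electrons but Z(Hg)=80 > Z(Au)=79, so Hg²⁺ should be the smaller of the two. All other adjacent pairs agree with periodic trends, so Hg²⁺ is the misplaced ion.

Hg²⁺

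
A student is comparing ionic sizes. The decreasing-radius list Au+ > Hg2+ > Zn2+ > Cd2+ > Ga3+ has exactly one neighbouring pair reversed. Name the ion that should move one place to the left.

Check each adjacent pair. Zn2+ and Cd2+ are reversed: same group and charge — period 4 sits above period 5, so Zn2+ is smaller. No other neighbouring pair contradicts the periodic trends, so Cd2+ is the ion listed too late.

Cd2+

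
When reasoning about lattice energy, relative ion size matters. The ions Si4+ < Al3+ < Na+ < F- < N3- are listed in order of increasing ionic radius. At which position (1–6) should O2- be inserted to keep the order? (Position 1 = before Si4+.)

All of these have 10 electrons (isoelectronic). With the same electron cloud, the ion with the most protons pulls it in tightest. Nuclear charges: Si4+ (Z=14), Al3+ (Z=13), Na+ (Z=11), F- (Z=9), O2- (Z=8), N3- (Z=7). Highest Z is smallest.
Putting O2- in gives Si4+ < Al3+ < Na+ < F- < O2- < N3-; it lands at slot 5.

5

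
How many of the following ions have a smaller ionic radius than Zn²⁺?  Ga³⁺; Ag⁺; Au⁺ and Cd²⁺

1

First list Z and electron count for each: Ga³⁺ (Z=31, 28 e⁻), Zn²⁺ (Z=30, 28 e⁻), Cd²⁺ (Z=48, 46 e⁻), Ag⁺ (Z=47, 46 e⁻), Au⁺ (Z=79, 78 e⁻). Ga³⁺ < Zn²⁺ (isoelectronic, higher Z=31 is smaller); Zn²⁺ < Cd²⁺ (same group, 1 shell fewer); Cd²⁺ < Ag⁺ (both 46 e⁻, Z=48>47); Ag⁺ < Au⁺ (same group, 1 shell fewer).
Ordering all of them (including Zn²⁺) by radius gives Ga³⁺ < Zn²⁺ < Cd²⁺ < Ag⁺ < Au⁺. So 1 is smaller.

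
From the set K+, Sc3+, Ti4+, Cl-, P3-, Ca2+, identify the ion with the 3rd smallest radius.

Isoelectronic series (18 e⁻ each). Size is set by nuclear charge: more protons means a smaller ion. Ti4+ (Z=22), Sc3+ (Z=21), Ca2+ (Z=20), K+ (Z=19), Cl- (Z=17), P3- (Z=15).
So the order is Ti4+ < Sc3+ < Ca2+ < K+ < Cl- < P3-; the 3rd-smallest ion is Ca2+.

Ca2+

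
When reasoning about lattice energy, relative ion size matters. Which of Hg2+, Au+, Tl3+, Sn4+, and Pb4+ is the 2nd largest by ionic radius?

Hg2+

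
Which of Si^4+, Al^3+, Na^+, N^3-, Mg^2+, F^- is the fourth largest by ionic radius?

Isoelectronic series (10 e⁻ each). Size is set by nuclear charge: more protons means a smaller ion. Si^4+ (Z=14), Al^3+ (Z=13), Mg^2+ (Z=12), Na^+ (Z=11), F^- (Z=9), N^3- (Z=7).
So the order is Si^4+ < Al^3+ < Mg^2+ < Na^+ < F^- < N^3-; the 4th-largest ion is Mg^2+.

Mg^2+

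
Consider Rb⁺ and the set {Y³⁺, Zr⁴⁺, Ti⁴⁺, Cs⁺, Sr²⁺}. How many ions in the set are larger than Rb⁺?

First list Z and electron count for each: Ti⁴⁺ has 18 e⁻ (Z=22), Zr⁴⁺ has 36 e⁻ (Z=40), Y³⁺ has 36 e⁻ (Z=39), Sr²⁺ has 36 e⁻ (Z=38), Rb⁺ has 36 e⁻ (Z=37), Cs⁺ has 54 e⁻ (Z=55). Ti⁴⁺ < Zr⁴⁺ (same group, period 4 vs 5); Zr⁴⁺ < Y³⁺ (both 36 e⁻, Z=40>39); Y³⁺ < Sr²⁺ (isoelectronic, higher Z=39 is smaller); Sr²⁺ < Rb⁺ (both 36 e⁻, Z=38>37); Rb⁺ < Cs⁺ (same group, period 5 vs 6).
Relative to Rb⁺, the ions that are larger are Cs⁺. That's 1.

1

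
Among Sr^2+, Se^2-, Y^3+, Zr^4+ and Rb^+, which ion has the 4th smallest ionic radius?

All of these have 36 electrons (isoelectronic). With the same electron cloud, the ion with the most protons pulls it in tightest. Nuclear charges: Zr^4+ (Z=40), Y^3+ (Z=39), Sr^2+ (Z=38), Rb^+ (Z=37), Se^2- (Z=34). Highest Z is smallest.
Ordering: Zr^4+ < Y^3+ < Sr^2+ < Rb^+ < Se^2-. The 4th smallest is Rb^+.

Rb^+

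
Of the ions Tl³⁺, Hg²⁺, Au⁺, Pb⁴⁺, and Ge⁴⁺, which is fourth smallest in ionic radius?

Hg²⁺

First list Z and electron count for each: Ge⁴⁺ has 28 e⁻ (Z=32), Pb⁴⁺ has 78 e⁻ (Z=82), Tl³⁺ has 78 e⁻ (Z=81), Hg²⁺ has 78 e⁻ (Z=80), Au⁺ has 78 e⁻ (Z=79). Ge⁴⁺ < Pb⁴⁺ (same group, 2 shells fewer); Pb⁴⁺ < Tl³⁺ (isoelectronic, higher Z=82 is smaller); Tl³⁺ < Hg²⁺ (both 78 e⁻, Z=81>80); Hg²⁺ < Au⁺ (isoelectronic, higher Z=80 is smaller).
That gives Ge⁴⁺ < Pb⁴⁺ < Tl³⁺ < Hg²⁺ < Au⁺. From the smallest end, number 4 is Hg²⁺.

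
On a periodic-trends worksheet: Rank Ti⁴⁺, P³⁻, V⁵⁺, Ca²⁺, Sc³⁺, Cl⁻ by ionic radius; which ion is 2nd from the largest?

Cl⁻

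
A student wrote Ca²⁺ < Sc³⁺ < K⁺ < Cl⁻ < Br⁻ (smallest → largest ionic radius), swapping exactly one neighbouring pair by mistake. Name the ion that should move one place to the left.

Sc³⁺

Scanning neighbour by neighbour, only Ca²⁺/Sc³⁺ violates a trend: both have 18 electrons but Z(Sc)=21 > Z(Ca)=20, so Sc³⁺ should be the smaller of the two. That makes Sc³⁺ the one sitting a position late relative to where it belongs.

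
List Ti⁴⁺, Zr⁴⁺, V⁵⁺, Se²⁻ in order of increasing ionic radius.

Tabulating Z and e⁻: V⁵⁺ has 18 e⁻ (Z=23), Ti⁴⁺ has 18 e⁻ (Z=22), Zr⁴⁺ has 36 e⁻ (Z=40), Se²⁻ has 36 e⁻ (Z=34). V⁵⁺ < Ti⁴⁺ (isoelectronic, higher Z=23 is smaller); Ti⁴⁺ < Zr⁴⁺ (same group, period 4 vs 5); Zr⁴⁺ < Se²⁻ (both 36 e⁻, Z=40>34).

V⁵⁺ < Ti⁴⁺ < Zr⁴⁺ < Se²⁻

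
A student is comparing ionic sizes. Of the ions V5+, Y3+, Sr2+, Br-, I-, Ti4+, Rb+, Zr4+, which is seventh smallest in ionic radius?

Br-

Electron counts and nuclear charges: V5+: 18 e⁻, Z=23, Ti4+: 18 e⁻, Z=22, Zr4+: 36 e⁻, Z=40, Y3+: 36 e⁻, Z=39, Sr2+: 36 e⁻, Z=38, Rb+: 36 e⁻, Z=37, Br-: 36 e⁻, Z=35, I-: 54 e⁻, Z=53. V5+ < Ti4+ (both 18 e⁻, Z=23>22); Ti4+ < Zr4+ (same group, 1 shell fewer); Zr4+ < Y3+ (isoelectronic, higher Z=40 is smaller); Y3+ < Sr2+ (both 36 e⁻, Z=39>38); Sr2+ < Rb+ (both 36 e⁻, Z=38>37); Rb+ < Br- (isoelectronic, higher Z=37 is smaller); Br- < I- (same group, period 4 vs 5).
Full ascending order: V5+ < Ti4+ < Zr4+ < Y3+ < Sr2+ < Rb+ < Br- < I-. Counting from the smallest, position 7 is Br-.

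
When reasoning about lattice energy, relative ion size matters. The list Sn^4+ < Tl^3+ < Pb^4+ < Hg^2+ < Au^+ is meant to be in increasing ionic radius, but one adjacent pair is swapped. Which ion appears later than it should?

Scanning neighbour by neighbour, only Tl^3+/Pb^4+ violates a trend: they are isoelectronic (78 e⁻) and Pb has more protons than Tl (82 vs 81), making Pb^4+ smaller. That makes Pb^4+ the one sitting a position late relative to where it belongs.

Pb^4+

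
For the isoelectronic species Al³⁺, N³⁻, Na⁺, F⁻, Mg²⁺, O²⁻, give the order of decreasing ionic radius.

Isoelectronic series (10 e⁻ each). Size is set by nuclear charge: more protons means a smaller ion. Al³⁺ (Z=13), Mg²⁺ (Z=12), Na⁺ (Z=11), F⁻ (Z=9), O²⁻ (Z=8), N³⁻ (Z=7).

N³⁻ > O²⁻ > F⁻ > Na⁺ > Mg²⁺ > Al³⁺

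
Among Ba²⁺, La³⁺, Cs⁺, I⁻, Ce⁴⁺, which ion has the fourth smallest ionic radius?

Each ion has 54 electrons. The ranking follows nuclear charge in reverse — greater Z gives a smaller radius. Ce⁴⁺ (Z=58), La³⁺ (Z=57), Ba²⁺ (Z=56), Cs⁺ (Z=55), I⁻ (Z=53).
So the order is Ce⁴⁺ < La³⁺ < Ba²⁺ < Cs⁺ < I⁻; the 4th-smallest ion is Cs⁺.

Cs⁺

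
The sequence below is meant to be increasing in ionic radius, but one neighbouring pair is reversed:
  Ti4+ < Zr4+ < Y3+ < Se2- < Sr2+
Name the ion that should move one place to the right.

Se2-

Scanning neighbour by neighbour, only Se2-/Sr2+ violates a trend: they are isoelectronic (36 e⁻) and Sr has more protons than Se (38 vs 34), making Sr2+ smaller. That makes Se2- the one sitting a position early relative to where it belongs.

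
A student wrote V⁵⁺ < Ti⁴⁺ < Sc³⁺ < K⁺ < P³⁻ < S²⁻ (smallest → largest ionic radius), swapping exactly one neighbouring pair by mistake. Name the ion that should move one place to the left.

S²⁻

Scanning neighbour by neighbour, only P³⁻/S²⁻ violates a trend: both have 18 electrons but Z(S)=16 > Z(P)=15, so S²⁻ should be the smaller of the two. That makes S²⁻ the one sitting a position late relative to where it belongs.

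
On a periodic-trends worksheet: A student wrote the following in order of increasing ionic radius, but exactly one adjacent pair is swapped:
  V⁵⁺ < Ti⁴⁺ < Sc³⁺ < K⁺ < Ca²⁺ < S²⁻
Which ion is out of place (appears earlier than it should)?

K⁺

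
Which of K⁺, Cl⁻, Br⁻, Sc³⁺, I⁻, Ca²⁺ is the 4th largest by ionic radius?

Sc³⁺ (Z=21, 18 e⁻), Ca²⁺ (Z=20, 18 e⁻), K⁺ (Z=19, 18 e⁻), Cl⁻ (Z=17, 18 e⁻), Br⁻ (Z=35, 36 e⁻), I⁻ (Z=53, 54 e⁻). Sc³⁺ < Ca²⁺ (isoelectronic, higher Z=21 is smaller); Ca²⁺ < K⁺ (both 18 e⁻, Z=20>19); K⁺ < Cl⁻ (isoelectronic, higher Z=19 is smaller); Cl⁻ < Br⁻ (same group, 1 shell fewer); Br⁻ < I⁻ (same group, period 4 vs 5).
Ordering: Sc³⁺ < Ca²⁺ < K⁺ < Cl⁻ < Br⁻ < I⁻. The 4th largest is K⁺.

K⁺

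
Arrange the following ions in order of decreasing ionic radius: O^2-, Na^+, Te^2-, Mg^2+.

Mg^2+: 10 e⁻, Z=12, Na^+: 10 e⁻, Z=11, O^2-: 10 e⁻, Z=8, Te^2-: 54 e⁻, Z=52. Mg^2+ < Na^+ (both 10 e⁻, Z=12>11); Na^+ < O^2- (both 10 e⁻, Z=11>8); O^2- < Te^2- (same group, 3 shells fewer).

Te^2- > O^2- > Na^+ > Mg^2+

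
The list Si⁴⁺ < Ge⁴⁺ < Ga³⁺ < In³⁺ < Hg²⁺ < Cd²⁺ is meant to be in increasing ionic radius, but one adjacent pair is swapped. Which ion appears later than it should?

Scanning neighbour by neighbour, only Hg²⁺/Cd²⁺ violates a trend: both in group 12 with the same charge; Cd²⁺ (period 5) has the smaller radius. That makes Cd²⁺ the one sitting a position late relative to where it belongs.

Cd²⁺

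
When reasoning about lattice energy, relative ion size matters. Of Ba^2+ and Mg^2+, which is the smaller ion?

Same group, same charge. Going down the group adds an extra shell of electrons, so the ion gets larger: Mg^2+ is highest in the group and smallest.

Mg^2+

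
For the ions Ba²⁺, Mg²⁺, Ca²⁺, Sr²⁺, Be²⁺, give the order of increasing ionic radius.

Be²⁺ < Mg²⁺ < Ca²⁺ < Sr²⁺ < Ba²⁺

Same group, same charge. Going down the group adds an extra shell of electrons, so the ion gets larger: Be²⁺ is highest in the group and smallest.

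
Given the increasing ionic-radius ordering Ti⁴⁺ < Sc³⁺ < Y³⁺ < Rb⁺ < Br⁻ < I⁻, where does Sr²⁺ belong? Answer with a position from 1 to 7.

Ti⁴⁺ (Z=22, 18 e⁻), Sc³⁺ (Z=21, 18 e⁻), Y³⁺ (Z=39, 36 e⁻), Sr²⁺ (Z=38, 36 e⁻), Rb⁺ (Z=37, 36 e⁻), Br⁻ (Z=35, 36 e⁻), I⁻ (Z=53, 54 e⁻). Ti⁴⁺ < Sc³⁺ (both 18 e⁻, Z=22>21); Sc³⁺ < Y³⁺ (same group, period 4 vs 5); Y³⁺ < Sr²⁺ (isoelectronic, higher Z=39 is smaller); Sr²⁺ < Rb⁺ (both 36 e⁻, Z=38>37); Rb⁺ < Br⁻ (both 36 e⁻, Z=37>35); Br⁻ < I⁻ (same group, 1 shell fewer).
Putting Sr²⁺ in gives Ti⁴⁺ < Sc³⁺ < Y³⁺ < Sr²⁺ < Rb⁺ < Br⁻ < I⁻; it lands at slot 4.

4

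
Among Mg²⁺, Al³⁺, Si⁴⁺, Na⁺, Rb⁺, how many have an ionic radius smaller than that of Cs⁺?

5

Tabulating Z and e⁻: Si⁴⁺ (Z=14, 10 e⁻), Al³⁺ (Z=13, 10 e⁻), Mg²⁺ (Z=12, 10 e⁻), Na⁺ (Z=11, 10 e⁻), Rb⁺ (Z=37, 36 e⁻), Cs⁺ (Z=55, 54 e⁻). Si⁴⁺ < Al³⁺ (isoelectronic, higher Z=14 is smaller); Al³⁺ < Mg²⁺ (isoelectronic, higher Z=13 is smaller); Mg²⁺ < Na⁺ (isoelectronic, higher Z=12 is smaller); Na⁺ < Rb⁺ (same group, period 3 vs 5); Rb⁺ < Cs⁺ (same group, period 5 vs 6).
Ordering all of them (including Cs⁺) by radius gives Si⁴⁺ < Al³⁺ < Mg²⁺ < Na⁺ < Rb⁺ < Cs⁺. That's 5.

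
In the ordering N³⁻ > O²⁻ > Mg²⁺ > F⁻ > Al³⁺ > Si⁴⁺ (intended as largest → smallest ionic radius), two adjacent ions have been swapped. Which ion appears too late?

Check each adjacent pair. Mg²⁺ and F⁻ are reversed: both have 10 electrons but Z(Mg)=12 > Z(F)=9, so Mg²⁺ should be the smaller of the two. No other neighbouring pair contradicts the periodic trends, so F⁻ is the ion listed too late.

F⁻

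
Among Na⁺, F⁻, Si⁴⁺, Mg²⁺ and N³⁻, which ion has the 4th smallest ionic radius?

Each ion has 10 electrons. The ranking follows nuclear charge in reverse — greater Z gives a smaller radius. Si⁴⁺ (Z=14), Mg²⁺ (Z=12), Na⁺ (Z=11), F⁻ (Z=9), N³⁻ (Z=7).
That gives Si⁴⁺ < Mg²⁺ < Na⁺ < F⁻ < N³⁻. From the smallest end, number 4 is F⁻.

F⁻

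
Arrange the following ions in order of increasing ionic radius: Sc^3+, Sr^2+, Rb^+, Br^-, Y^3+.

Electron counts and nuclear charges: Sc^3+ has 18 e⁻ (Z=21), Y^3+ has 36 e⁻ (Z=39), Sr^2+ has 36 e⁻ (Z=38), Rb^+ has 36 e⁻ (Z=37), Br^- has 36 e⁻ (Z=35). Sc^3+ < Y^3+ (same group, 1 shell fewer); Y^3+ < Sr^2+ (isoelectronic, higher Z=39 is smaller); Sr^2+ < Rb^+ (isoelectronic, higher Z=38 is smaller); Rb^+ < Br^- (isoelectronic, higher Z=37 is smaller).

Sc^3+ < Y^3+ < Sr^2+ < Rb^+ < Br^-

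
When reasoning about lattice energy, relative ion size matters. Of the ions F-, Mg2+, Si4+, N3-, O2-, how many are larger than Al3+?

These species are isoelectronic with 10 electrons. The only difference is the number of protons: Si4+ (Z=14), Al3+ (Z=13), Mg2+ (Z=12), F- (Z=9), O2- (Z=8), N3- (Z=7). The strongest nuclear pull (Si4+) gives the smallest ion.
Relative to Al3+, the ions that are larger are Mg2+, F-, O2-, N3-. So 4 are larger.

4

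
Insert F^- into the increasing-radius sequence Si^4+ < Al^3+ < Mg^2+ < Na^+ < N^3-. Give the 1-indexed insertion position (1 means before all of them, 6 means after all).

5

Each ion has 10 electrons. The ranking follows nuclear charge in reverse — greater Z gives a smaller radius. Si^4+ (Z=14), Al^3+ (Z=13), Mg^2+ (Z=12), Na^+ (Z=11), F^- (Z=9), N^3- (Z=7).
Putting F^- in gives Si^4+ < Al^3+ < Mg^2+ < Na^+ < F^- < N^3-; it lands at slot 5.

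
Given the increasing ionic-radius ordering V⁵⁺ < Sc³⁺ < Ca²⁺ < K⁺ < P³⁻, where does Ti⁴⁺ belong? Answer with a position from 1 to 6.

Each ion has 18 electrons. The ranking follows nuclear charge in reverse — greater Z gives a smaller radius. V⁵⁺ (Z=23), Ti⁴⁺ (Z=22), Sc³⁺ (Z=21), Ca²⁺ (Z=20), K⁺ (Z=19), P³⁻ (Z=15).
The complete sequence is V⁵⁺ < Ti⁴⁺ < Sc³⁺ < Ca²⁺ < K⁺ < P³⁻. Ti⁴⁺ sits at position 2.

2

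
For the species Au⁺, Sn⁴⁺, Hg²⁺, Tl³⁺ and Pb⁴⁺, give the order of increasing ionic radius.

Sn⁴⁺ < Pb⁴⁺ < Tl³⁺ < Hg²⁺ < Au⁺

Tabulating Z and e⁻: Sn⁴⁺: 46 e⁻, Z=50, Pb⁴⁺: 78 e⁻, Z=82, Tl³⁺: 78 e⁻, Z=81, Hg²⁺: 78 e⁻, Z=80, Au⁺: 78 e⁻, Z=79. Sn⁴⁺ < Pb⁴⁺ (same group, period 5 vs 6); Pb⁴⁺ < Tl³⁺ (both 78 e⁻, Z=82>81); Tl³⁺ < Hg²⁺ (isoelectronic, higher Z=81 is smaller); Hg²⁺ < Au⁺ (both 78 e⁻, Z=80>79).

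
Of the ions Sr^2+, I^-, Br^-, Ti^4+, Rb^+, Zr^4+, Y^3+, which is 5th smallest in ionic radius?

Rb^+

Ti^4+ (Z=22, 18 e⁻), Zr^4+ (Z=40, 36 e⁻), Y^3+ (Z=39, 36 e⁻), Sr^2+ (Z=38, 36 e⁻), Rb^+ (Z=37, 36 e⁻), Br^- (Z=35, 36 e⁻), I^- (Z=53, 54 e⁻). Ti^4+ < Zr^4+ (same group, 1 shell fewer); Zr^4+ < Y^3+ (isoelectronic, higher Z=40 is smaller); Y^3+ < Sr^2+ (isoelectronic, higher Z=39 is smaller); Sr^2+ < Rb^+ (isoelectronic, higher Z=38 is smaller); Rb^+ < Br^- (both 36 e⁻, Z=37>35); Br^- < I^- (same group, 1 shell fewer).
Full ascending order: Ti^4+ < Zr^4+ < Y^3+ < Sr^2+ < Rb^+ < Br^- < I^-. Counting from the smallest, position 5 is Rb^+.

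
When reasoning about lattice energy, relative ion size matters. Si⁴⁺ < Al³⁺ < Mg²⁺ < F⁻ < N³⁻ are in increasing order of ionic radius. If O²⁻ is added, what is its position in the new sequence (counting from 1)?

5

Each ion has 10 electrons. The ranking follows nuclear charge in reverse — greater Z gives a smaller radius. Si⁴⁺ (Z=14), Al³⁺ (Z=13), Mg²⁺ (Z=12), F⁻ (Z=9), O²⁻ (Z=8), N³⁻ (Z=7).
Merged order: Si⁴⁺ < Al³⁺ < Mg²⁺ < F⁻ < O²⁻ < N³⁻ — O²⁻ is number 5.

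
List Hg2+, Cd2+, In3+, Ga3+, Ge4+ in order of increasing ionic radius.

Ge4+ < Ga3+ < In3+ < Cd2+ < Hg2+

Tabulating Z and e⁻: Ge4+ (Z=32, 28 e⁻), Ga3+ (Z=31, 28 e⁻), In3+ (Z=49, 46 e⁻), Cd2+ (Z=48, 46 e⁻), Hg2+ (Z=80, 78 e⁻). Ge4+ < Ga3+ (both 28 e⁻, Z=32>31); Ga3+ < In3+ (same group, period 4 vs 5); In3+ < Cd2+ (both 46 e⁻, Z=49>48); Cd2+ < Hg2+ (same group, 1 shell fewer).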